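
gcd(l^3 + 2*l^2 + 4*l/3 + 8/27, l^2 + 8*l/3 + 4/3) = l + 2/3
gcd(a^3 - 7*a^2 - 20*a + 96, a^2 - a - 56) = a - 8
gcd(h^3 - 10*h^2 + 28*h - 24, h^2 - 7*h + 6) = h - 6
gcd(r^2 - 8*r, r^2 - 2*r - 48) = r - 8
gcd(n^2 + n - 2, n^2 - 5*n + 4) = n - 1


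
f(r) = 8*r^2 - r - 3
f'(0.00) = -1.00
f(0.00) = -3.00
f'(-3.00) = -49.00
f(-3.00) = 72.00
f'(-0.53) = -9.48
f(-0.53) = -0.22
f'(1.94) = 30.04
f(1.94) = 25.17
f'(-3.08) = -50.28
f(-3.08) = 75.97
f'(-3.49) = -56.84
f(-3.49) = 97.93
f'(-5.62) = -90.92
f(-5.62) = 255.30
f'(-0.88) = -15.08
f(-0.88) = 4.08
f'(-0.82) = -14.12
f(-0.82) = 3.20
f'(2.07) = 32.12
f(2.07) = 29.21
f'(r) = 16*r - 1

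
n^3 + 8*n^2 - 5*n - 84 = (n - 3)*(n + 4)*(n + 7)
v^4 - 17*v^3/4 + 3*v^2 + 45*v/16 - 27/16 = (v - 3)*(v - 3/2)*(v - 1/2)*(v + 3/4)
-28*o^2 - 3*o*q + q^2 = (-7*o + q)*(4*o + q)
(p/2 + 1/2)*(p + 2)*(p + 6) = p^3/2 + 9*p^2/2 + 10*p + 6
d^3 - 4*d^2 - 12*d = d*(d - 6)*(d + 2)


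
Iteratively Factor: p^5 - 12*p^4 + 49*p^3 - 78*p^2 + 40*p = (p)*(p^4 - 12*p^3 + 49*p^2 - 78*p + 40) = p*(p - 5)*(p^3 - 7*p^2 + 14*p - 8) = p*(p - 5)*(p - 1)*(p^2 - 6*p + 8) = p*(p - 5)*(p - 2)*(p - 1)*(p - 4)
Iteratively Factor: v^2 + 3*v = (v)*(v + 3)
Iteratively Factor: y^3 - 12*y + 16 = (y - 2)*(y^2 + 2*y - 8) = (y - 2)^2*(y + 4)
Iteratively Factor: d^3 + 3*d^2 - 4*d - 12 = (d - 2)*(d^2 + 5*d + 6) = (d - 2)*(d + 3)*(d + 2)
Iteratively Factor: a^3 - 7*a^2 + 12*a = (a)*(a^2 - 7*a + 12) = a*(a - 4)*(a - 3)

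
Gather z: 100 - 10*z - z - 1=99 - 11*z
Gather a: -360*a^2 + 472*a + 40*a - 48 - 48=-360*a^2 + 512*a - 96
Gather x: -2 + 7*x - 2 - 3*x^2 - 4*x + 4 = -3*x^2 + 3*x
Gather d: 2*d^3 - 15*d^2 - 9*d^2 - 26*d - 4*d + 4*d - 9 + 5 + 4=2*d^3 - 24*d^2 - 26*d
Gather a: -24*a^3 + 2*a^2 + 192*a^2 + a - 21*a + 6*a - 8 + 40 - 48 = -24*a^3 + 194*a^2 - 14*a - 16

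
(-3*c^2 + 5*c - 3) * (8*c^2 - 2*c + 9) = -24*c^4 + 46*c^3 - 61*c^2 + 51*c - 27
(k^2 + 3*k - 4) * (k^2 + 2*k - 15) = k^4 + 5*k^3 - 13*k^2 - 53*k + 60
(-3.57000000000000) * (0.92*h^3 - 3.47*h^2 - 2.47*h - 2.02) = -3.2844*h^3 + 12.3879*h^2 + 8.8179*h + 7.2114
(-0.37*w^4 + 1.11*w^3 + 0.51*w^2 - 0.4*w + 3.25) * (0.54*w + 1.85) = -0.1998*w^5 - 0.0851*w^4 + 2.3289*w^3 + 0.7275*w^2 + 1.015*w + 6.0125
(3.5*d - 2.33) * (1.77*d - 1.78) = 6.195*d^2 - 10.3541*d + 4.1474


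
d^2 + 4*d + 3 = (d + 1)*(d + 3)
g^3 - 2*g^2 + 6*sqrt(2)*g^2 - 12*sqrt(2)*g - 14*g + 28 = (g - 2)*(g - sqrt(2))*(g + 7*sqrt(2))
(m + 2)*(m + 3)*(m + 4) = m^3 + 9*m^2 + 26*m + 24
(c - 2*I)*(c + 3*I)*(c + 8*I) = c^3 + 9*I*c^2 - 2*c + 48*I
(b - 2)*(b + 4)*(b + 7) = b^3 + 9*b^2 + 6*b - 56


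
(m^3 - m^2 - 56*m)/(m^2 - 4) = m*(m^2 - m - 56)/(m^2 - 4)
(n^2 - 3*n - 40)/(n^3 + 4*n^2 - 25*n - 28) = (n^2 - 3*n - 40)/(n^3 + 4*n^2 - 25*n - 28)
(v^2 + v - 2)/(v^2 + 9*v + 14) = (v - 1)/(v + 7)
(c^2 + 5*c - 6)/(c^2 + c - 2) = (c + 6)/(c + 2)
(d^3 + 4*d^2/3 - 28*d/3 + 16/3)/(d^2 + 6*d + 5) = (3*d^3 + 4*d^2 - 28*d + 16)/(3*(d^2 + 6*d + 5))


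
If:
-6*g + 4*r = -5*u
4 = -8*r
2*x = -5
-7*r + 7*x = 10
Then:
No Solution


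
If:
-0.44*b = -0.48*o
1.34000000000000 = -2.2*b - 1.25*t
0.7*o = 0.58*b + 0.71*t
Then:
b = -0.58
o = -0.53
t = -0.05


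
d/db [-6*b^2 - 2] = -12*b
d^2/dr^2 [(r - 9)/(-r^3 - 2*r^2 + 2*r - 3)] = 2*(-(r - 9)*(3*r^2 + 4*r - 2)^2 + (3*r^2 + 4*r + (r - 9)*(3*r + 2) - 2)*(r^3 + 2*r^2 - 2*r + 3))/(r^3 + 2*r^2 - 2*r + 3)^3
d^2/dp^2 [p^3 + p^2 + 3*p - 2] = 6*p + 2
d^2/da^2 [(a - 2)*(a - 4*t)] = 2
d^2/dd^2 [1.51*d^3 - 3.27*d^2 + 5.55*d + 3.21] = 9.06*d - 6.54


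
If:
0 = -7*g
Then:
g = 0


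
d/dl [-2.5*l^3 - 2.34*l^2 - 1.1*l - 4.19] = -7.5*l^2 - 4.68*l - 1.1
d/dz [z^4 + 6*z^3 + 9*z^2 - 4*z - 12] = 4*z^3 + 18*z^2 + 18*z - 4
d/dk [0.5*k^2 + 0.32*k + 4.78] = 1.0*k + 0.32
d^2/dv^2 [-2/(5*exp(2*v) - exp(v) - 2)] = 2*(2*(10*exp(v) - 1)^2*exp(v) + (20*exp(v) - 1)*(-5*exp(2*v) + exp(v) + 2))*exp(v)/(-5*exp(2*v) + exp(v) + 2)^3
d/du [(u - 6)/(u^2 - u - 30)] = -1/(u^2 + 10*u + 25)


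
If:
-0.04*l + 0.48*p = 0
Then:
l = 12.0*p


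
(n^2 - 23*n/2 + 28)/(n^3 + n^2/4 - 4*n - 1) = 2*(2*n^2 - 23*n + 56)/(4*n^3 + n^2 - 16*n - 4)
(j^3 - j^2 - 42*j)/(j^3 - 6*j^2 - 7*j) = (j + 6)/(j + 1)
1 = 1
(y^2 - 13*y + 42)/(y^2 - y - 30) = (y - 7)/(y + 5)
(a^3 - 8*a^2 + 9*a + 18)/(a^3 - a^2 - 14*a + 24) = (a^2 - 5*a - 6)/(a^2 + 2*a - 8)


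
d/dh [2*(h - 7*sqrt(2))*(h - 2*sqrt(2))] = 4*h - 18*sqrt(2)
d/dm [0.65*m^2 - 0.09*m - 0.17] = 1.3*m - 0.09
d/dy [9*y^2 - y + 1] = 18*y - 1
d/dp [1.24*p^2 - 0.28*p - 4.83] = 2.48*p - 0.28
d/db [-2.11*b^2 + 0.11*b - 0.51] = 0.11 - 4.22*b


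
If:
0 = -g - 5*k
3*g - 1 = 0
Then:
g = 1/3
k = -1/15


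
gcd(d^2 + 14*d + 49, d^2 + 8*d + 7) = d + 7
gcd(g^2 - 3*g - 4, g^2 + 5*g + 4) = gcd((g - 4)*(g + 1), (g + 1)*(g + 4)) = g + 1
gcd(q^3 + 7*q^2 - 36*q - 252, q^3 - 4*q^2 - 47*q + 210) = q^2 + q - 42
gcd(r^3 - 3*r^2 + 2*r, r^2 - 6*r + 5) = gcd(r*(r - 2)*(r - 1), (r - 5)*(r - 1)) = r - 1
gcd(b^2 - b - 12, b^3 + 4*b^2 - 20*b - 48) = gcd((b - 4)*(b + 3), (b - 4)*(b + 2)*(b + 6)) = b - 4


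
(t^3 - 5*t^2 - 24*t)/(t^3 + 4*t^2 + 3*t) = (t - 8)/(t + 1)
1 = 1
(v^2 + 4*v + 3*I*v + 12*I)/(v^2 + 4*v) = (v + 3*I)/v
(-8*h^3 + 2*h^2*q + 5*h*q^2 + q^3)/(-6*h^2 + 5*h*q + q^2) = (8*h^2 + 6*h*q + q^2)/(6*h + q)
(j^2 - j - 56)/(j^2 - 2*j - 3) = (-j^2 + j + 56)/(-j^2 + 2*j + 3)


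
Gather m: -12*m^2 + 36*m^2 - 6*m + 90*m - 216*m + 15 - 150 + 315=24*m^2 - 132*m + 180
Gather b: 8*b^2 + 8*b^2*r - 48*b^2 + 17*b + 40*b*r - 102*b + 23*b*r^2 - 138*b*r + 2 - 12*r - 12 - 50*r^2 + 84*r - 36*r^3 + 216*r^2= b^2*(8*r - 40) + b*(23*r^2 - 98*r - 85) - 36*r^3 + 166*r^2 + 72*r - 10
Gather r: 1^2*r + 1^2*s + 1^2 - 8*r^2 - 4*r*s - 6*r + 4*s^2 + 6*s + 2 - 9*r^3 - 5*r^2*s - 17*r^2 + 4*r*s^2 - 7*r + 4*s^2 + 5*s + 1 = -9*r^3 + r^2*(-5*s - 25) + r*(4*s^2 - 4*s - 12) + 8*s^2 + 12*s + 4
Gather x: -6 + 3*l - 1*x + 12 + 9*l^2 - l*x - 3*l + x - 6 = 9*l^2 - l*x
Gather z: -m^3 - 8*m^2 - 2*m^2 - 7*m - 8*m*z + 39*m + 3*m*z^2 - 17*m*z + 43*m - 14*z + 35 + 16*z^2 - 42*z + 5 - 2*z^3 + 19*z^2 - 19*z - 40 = -m^3 - 10*m^2 + 75*m - 2*z^3 + z^2*(3*m + 35) + z*(-25*m - 75)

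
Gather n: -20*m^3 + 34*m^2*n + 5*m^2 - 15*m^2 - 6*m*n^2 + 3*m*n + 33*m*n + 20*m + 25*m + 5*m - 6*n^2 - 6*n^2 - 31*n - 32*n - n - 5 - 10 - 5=-20*m^3 - 10*m^2 + 50*m + n^2*(-6*m - 12) + n*(34*m^2 + 36*m - 64) - 20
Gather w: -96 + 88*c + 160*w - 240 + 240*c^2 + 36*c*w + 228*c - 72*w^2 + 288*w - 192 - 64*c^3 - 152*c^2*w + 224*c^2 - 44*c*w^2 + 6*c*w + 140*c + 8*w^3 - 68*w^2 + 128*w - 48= -64*c^3 + 464*c^2 + 456*c + 8*w^3 + w^2*(-44*c - 140) + w*(-152*c^2 + 42*c + 576) - 576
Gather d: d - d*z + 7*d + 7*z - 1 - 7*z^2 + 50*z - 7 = d*(8 - z) - 7*z^2 + 57*z - 8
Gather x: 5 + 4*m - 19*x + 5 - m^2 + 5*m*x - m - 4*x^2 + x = -m^2 + 3*m - 4*x^2 + x*(5*m - 18) + 10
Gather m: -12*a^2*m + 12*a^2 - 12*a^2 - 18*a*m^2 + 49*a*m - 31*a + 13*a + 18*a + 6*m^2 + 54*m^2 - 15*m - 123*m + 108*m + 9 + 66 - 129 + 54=m^2*(60 - 18*a) + m*(-12*a^2 + 49*a - 30)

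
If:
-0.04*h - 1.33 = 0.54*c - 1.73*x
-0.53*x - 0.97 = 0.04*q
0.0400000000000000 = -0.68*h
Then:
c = 3.2037037037037*x - 2.45860566448802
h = -0.06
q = -13.25*x - 24.25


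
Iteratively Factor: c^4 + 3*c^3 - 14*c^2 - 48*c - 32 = (c + 4)*(c^3 - c^2 - 10*c - 8) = (c - 4)*(c + 4)*(c^2 + 3*c + 2) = (c - 4)*(c + 2)*(c + 4)*(c + 1)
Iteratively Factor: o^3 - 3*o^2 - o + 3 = (o + 1)*(o^2 - 4*o + 3) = (o - 3)*(o + 1)*(o - 1)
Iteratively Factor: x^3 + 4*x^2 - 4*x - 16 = (x - 2)*(x^2 + 6*x + 8) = (x - 2)*(x + 4)*(x + 2)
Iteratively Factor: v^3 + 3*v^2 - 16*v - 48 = (v - 4)*(v^2 + 7*v + 12) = (v - 4)*(v + 4)*(v + 3)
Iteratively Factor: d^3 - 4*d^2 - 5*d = (d - 5)*(d^2 + d) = (d - 5)*(d + 1)*(d)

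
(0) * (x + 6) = 0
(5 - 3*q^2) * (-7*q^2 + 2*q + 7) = 21*q^4 - 6*q^3 - 56*q^2 + 10*q + 35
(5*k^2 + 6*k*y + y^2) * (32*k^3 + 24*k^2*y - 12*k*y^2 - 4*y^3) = 160*k^5 + 312*k^4*y + 116*k^3*y^2 - 68*k^2*y^3 - 36*k*y^4 - 4*y^5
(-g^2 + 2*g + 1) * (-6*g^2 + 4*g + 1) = 6*g^4 - 16*g^3 + g^2 + 6*g + 1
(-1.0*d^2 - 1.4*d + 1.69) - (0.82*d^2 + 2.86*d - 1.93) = -1.82*d^2 - 4.26*d + 3.62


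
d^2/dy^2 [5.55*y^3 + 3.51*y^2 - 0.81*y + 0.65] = 33.3*y + 7.02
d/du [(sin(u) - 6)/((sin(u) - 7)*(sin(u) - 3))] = (12*sin(u) + cos(u)^2 - 40)*cos(u)/((sin(u) - 7)^2*(sin(u) - 3)^2)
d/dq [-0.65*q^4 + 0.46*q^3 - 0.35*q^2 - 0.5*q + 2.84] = -2.6*q^3 + 1.38*q^2 - 0.7*q - 0.5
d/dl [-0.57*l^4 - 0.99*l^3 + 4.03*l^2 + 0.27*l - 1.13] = -2.28*l^3 - 2.97*l^2 + 8.06*l + 0.27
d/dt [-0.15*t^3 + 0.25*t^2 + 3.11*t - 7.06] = -0.45*t^2 + 0.5*t + 3.11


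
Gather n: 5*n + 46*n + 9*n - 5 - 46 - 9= 60*n - 60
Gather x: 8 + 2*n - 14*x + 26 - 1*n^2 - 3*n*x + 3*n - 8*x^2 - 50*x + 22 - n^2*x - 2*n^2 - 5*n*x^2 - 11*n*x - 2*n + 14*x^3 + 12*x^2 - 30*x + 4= -3*n^2 + 3*n + 14*x^3 + x^2*(4 - 5*n) + x*(-n^2 - 14*n - 94) + 60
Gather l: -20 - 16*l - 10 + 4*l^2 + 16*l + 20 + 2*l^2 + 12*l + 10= 6*l^2 + 12*l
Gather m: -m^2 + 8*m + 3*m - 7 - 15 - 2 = -m^2 + 11*m - 24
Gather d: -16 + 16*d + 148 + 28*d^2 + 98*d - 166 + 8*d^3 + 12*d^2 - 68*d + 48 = 8*d^3 + 40*d^2 + 46*d + 14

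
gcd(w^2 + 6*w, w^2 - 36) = w + 6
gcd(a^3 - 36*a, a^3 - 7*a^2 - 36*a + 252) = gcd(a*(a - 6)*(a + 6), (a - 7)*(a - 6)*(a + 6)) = a^2 - 36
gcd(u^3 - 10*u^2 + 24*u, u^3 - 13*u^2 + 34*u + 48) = u - 6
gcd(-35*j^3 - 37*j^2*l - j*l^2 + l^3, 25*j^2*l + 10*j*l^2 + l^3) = 5*j + l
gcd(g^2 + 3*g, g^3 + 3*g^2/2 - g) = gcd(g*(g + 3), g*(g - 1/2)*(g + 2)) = g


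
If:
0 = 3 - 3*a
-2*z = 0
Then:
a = 1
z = 0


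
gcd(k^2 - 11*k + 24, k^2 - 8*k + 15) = k - 3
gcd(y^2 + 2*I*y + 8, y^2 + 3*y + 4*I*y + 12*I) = y + 4*I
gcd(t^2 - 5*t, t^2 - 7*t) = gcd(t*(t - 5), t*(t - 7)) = t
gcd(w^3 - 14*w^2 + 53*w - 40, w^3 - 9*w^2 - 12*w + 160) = w^2 - 13*w + 40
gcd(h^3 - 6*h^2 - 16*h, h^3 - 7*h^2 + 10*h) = h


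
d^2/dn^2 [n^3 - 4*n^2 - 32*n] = 6*n - 8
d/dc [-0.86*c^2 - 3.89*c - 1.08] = -1.72*c - 3.89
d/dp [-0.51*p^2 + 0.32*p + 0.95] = 0.32 - 1.02*p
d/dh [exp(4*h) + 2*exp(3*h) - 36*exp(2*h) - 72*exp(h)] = (4*exp(3*h) + 6*exp(2*h) - 72*exp(h) - 72)*exp(h)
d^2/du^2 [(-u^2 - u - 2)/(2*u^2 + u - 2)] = 4*(-u^3 - 18*u^2 - 12*u - 8)/(8*u^6 + 12*u^5 - 18*u^4 - 23*u^3 + 18*u^2 + 12*u - 8)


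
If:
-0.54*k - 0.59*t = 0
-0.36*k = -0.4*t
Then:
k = 0.00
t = 0.00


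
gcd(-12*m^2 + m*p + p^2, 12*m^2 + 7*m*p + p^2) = 4*m + p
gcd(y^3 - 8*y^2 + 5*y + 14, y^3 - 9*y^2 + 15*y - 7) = y - 7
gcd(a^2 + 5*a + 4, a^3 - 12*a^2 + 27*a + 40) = a + 1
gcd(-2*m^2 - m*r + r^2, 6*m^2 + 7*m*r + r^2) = m + r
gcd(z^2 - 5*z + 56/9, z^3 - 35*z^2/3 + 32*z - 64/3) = z - 8/3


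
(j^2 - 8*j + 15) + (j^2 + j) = 2*j^2 - 7*j + 15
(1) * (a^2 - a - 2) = a^2 - a - 2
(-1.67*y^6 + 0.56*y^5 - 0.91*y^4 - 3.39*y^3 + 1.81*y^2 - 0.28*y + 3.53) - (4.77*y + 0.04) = -1.67*y^6 + 0.56*y^5 - 0.91*y^4 - 3.39*y^3 + 1.81*y^2 - 5.05*y + 3.49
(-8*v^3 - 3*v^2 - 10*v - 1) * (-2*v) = 16*v^4 + 6*v^3 + 20*v^2 + 2*v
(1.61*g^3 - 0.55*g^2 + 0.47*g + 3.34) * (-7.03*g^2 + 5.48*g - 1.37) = -11.3183*g^5 + 12.6893*g^4 - 8.5238*g^3 - 20.1511*g^2 + 17.6593*g - 4.5758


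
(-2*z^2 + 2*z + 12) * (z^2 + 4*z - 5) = -2*z^4 - 6*z^3 + 30*z^2 + 38*z - 60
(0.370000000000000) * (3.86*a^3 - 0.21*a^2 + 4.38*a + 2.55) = 1.4282*a^3 - 0.0777*a^2 + 1.6206*a + 0.9435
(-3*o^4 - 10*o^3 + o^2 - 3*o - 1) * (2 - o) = 3*o^5 + 4*o^4 - 21*o^3 + 5*o^2 - 5*o - 2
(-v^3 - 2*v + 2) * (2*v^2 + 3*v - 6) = -2*v^5 - 3*v^4 + 2*v^3 - 2*v^2 + 18*v - 12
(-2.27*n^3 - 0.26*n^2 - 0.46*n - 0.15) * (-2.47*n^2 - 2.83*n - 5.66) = 5.6069*n^5 + 7.0663*n^4 + 14.7202*n^3 + 3.1439*n^2 + 3.0281*n + 0.849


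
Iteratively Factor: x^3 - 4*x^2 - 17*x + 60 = (x - 5)*(x^2 + x - 12) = (x - 5)*(x - 3)*(x + 4)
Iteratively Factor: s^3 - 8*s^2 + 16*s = (s - 4)*(s^2 - 4*s) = s*(s - 4)*(s - 4)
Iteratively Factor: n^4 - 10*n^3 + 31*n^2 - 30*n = (n - 3)*(n^3 - 7*n^2 + 10*n) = (n - 5)*(n - 3)*(n^2 - 2*n) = n*(n - 5)*(n - 3)*(n - 2)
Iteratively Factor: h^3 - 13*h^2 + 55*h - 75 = (h - 5)*(h^2 - 8*h + 15) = (h - 5)^2*(h - 3)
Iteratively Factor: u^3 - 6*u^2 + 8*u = (u)*(u^2 - 6*u + 8) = u*(u - 4)*(u - 2)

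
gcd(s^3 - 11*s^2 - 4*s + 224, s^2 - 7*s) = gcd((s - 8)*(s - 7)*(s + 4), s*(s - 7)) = s - 7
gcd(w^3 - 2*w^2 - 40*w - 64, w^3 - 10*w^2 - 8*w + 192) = w^2 - 4*w - 32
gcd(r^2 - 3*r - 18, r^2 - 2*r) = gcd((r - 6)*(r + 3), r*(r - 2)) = 1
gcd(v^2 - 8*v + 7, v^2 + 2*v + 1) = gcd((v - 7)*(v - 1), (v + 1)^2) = 1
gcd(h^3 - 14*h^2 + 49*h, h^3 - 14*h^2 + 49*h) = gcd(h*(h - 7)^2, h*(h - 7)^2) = h^3 - 14*h^2 + 49*h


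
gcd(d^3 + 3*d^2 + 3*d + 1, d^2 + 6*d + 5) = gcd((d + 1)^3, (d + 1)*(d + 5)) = d + 1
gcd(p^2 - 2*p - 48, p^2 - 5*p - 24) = p - 8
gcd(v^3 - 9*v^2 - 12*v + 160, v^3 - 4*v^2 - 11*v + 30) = v - 5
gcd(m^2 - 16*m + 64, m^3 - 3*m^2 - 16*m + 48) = 1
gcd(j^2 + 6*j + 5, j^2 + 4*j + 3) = j + 1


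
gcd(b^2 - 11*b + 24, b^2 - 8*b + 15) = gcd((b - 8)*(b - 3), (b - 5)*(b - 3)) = b - 3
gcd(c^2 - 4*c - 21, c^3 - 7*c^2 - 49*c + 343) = c - 7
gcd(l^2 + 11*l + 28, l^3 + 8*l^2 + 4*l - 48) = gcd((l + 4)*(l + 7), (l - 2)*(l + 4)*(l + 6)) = l + 4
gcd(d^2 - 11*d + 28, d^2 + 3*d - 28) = d - 4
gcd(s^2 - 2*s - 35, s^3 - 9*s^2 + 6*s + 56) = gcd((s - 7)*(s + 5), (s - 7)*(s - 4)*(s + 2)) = s - 7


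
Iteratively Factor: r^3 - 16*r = (r - 4)*(r^2 + 4*r) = r*(r - 4)*(r + 4)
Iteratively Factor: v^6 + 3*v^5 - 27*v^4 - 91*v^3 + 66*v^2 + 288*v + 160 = (v + 4)*(v^5 - v^4 - 23*v^3 + v^2 + 62*v + 40) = (v + 4)^2*(v^4 - 5*v^3 - 3*v^2 + 13*v + 10) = (v - 2)*(v + 4)^2*(v^3 - 3*v^2 - 9*v - 5) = (v - 2)*(v + 1)*(v + 4)^2*(v^2 - 4*v - 5) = (v - 2)*(v + 1)^2*(v + 4)^2*(v - 5)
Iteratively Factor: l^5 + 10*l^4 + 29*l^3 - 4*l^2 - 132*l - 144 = (l + 2)*(l^4 + 8*l^3 + 13*l^2 - 30*l - 72) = (l + 2)*(l + 4)*(l^3 + 4*l^2 - 3*l - 18) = (l + 2)*(l + 3)*(l + 4)*(l^2 + l - 6) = (l - 2)*(l + 2)*(l + 3)*(l + 4)*(l + 3)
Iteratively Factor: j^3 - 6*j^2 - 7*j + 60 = (j - 5)*(j^2 - j - 12) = (j - 5)*(j - 4)*(j + 3)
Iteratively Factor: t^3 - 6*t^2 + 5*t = (t - 5)*(t^2 - t) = (t - 5)*(t - 1)*(t)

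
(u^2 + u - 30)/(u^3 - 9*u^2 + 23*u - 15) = (u + 6)/(u^2 - 4*u + 3)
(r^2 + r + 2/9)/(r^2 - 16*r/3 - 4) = (r + 1/3)/(r - 6)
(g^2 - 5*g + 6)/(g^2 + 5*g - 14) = (g - 3)/(g + 7)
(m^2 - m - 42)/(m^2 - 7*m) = (m + 6)/m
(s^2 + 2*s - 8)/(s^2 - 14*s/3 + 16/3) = 3*(s + 4)/(3*s - 8)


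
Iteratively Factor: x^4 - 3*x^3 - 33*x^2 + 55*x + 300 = (x - 5)*(x^3 + 2*x^2 - 23*x - 60) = (x - 5)^2*(x^2 + 7*x + 12) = (x - 5)^2*(x + 4)*(x + 3)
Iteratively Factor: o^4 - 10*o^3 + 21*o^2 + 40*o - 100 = (o - 5)*(o^3 - 5*o^2 - 4*o + 20) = (o - 5)^2*(o^2 - 4) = (o - 5)^2*(o + 2)*(o - 2)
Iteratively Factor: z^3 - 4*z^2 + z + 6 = (z - 2)*(z^2 - 2*z - 3) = (z - 2)*(z + 1)*(z - 3)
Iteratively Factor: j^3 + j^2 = (j + 1)*(j^2) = j*(j + 1)*(j)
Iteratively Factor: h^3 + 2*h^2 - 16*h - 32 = (h + 2)*(h^2 - 16) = (h - 4)*(h + 2)*(h + 4)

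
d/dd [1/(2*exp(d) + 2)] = -1/(8*cosh(d/2)^2)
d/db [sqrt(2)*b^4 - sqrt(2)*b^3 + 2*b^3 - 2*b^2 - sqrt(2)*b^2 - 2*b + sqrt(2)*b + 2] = 4*sqrt(2)*b^3 - 3*sqrt(2)*b^2 + 6*b^2 - 4*b - 2*sqrt(2)*b - 2 + sqrt(2)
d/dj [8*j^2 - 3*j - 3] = 16*j - 3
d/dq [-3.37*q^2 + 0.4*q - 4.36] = 0.4 - 6.74*q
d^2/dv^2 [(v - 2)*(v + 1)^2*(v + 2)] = 12*v^2 + 12*v - 6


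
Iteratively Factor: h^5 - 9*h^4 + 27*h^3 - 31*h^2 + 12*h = (h - 4)*(h^4 - 5*h^3 + 7*h^2 - 3*h) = h*(h - 4)*(h^3 - 5*h^2 + 7*h - 3) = h*(h - 4)*(h - 1)*(h^2 - 4*h + 3) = h*(h - 4)*(h - 3)*(h - 1)*(h - 1)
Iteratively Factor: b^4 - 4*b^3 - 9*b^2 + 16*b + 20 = (b + 2)*(b^3 - 6*b^2 + 3*b + 10) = (b - 2)*(b + 2)*(b^2 - 4*b - 5) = (b - 5)*(b - 2)*(b + 2)*(b + 1)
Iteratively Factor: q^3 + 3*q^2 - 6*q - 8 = (q + 1)*(q^2 + 2*q - 8) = (q - 2)*(q + 1)*(q + 4)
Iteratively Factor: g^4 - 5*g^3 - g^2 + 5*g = (g)*(g^3 - 5*g^2 - g + 5) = g*(g - 5)*(g^2 - 1) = g*(g - 5)*(g - 1)*(g + 1)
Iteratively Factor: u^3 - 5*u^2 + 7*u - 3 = (u - 1)*(u^2 - 4*u + 3) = (u - 3)*(u - 1)*(u - 1)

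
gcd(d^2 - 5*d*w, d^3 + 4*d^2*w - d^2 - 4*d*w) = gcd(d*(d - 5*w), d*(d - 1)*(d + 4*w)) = d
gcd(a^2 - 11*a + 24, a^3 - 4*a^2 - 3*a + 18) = a - 3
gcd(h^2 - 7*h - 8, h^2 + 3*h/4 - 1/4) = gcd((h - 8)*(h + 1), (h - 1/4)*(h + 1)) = h + 1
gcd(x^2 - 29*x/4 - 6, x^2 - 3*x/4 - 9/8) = x + 3/4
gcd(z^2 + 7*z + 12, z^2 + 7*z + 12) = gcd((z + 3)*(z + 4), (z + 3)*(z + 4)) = z^2 + 7*z + 12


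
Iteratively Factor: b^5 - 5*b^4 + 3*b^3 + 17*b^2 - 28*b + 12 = (b - 3)*(b^4 - 2*b^3 - 3*b^2 + 8*b - 4) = (b - 3)*(b - 1)*(b^3 - b^2 - 4*b + 4) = (b - 3)*(b - 1)^2*(b^2 - 4) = (b - 3)*(b - 2)*(b - 1)^2*(b + 2)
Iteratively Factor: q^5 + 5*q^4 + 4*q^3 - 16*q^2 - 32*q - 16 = (q + 2)*(q^4 + 3*q^3 - 2*q^2 - 12*q - 8) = (q + 1)*(q + 2)*(q^3 + 2*q^2 - 4*q - 8) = (q + 1)*(q + 2)^2*(q^2 - 4) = (q - 2)*(q + 1)*(q + 2)^2*(q + 2)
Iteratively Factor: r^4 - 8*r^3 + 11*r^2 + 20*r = (r - 5)*(r^3 - 3*r^2 - 4*r) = (r - 5)*(r - 4)*(r^2 + r) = r*(r - 5)*(r - 4)*(r + 1)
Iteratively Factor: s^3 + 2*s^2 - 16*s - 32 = (s + 2)*(s^2 - 16) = (s + 2)*(s + 4)*(s - 4)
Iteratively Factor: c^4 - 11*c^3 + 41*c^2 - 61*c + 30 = (c - 3)*(c^3 - 8*c^2 + 17*c - 10) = (c - 5)*(c - 3)*(c^2 - 3*c + 2) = (c - 5)*(c - 3)*(c - 1)*(c - 2)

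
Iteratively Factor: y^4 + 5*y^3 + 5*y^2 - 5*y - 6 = (y - 1)*(y^3 + 6*y^2 + 11*y + 6) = (y - 1)*(y + 2)*(y^2 + 4*y + 3) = (y - 1)*(y + 2)*(y + 3)*(y + 1)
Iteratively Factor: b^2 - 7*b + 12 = (b - 4)*(b - 3)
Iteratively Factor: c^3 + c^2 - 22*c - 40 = (c + 2)*(c^2 - c - 20) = (c - 5)*(c + 2)*(c + 4)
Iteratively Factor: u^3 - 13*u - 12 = (u + 1)*(u^2 - u - 12) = (u + 1)*(u + 3)*(u - 4)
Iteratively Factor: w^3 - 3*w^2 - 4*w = (w)*(w^2 - 3*w - 4) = w*(w + 1)*(w - 4)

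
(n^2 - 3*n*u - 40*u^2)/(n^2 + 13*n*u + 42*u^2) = (n^2 - 3*n*u - 40*u^2)/(n^2 + 13*n*u + 42*u^2)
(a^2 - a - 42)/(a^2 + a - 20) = (a^2 - a - 42)/(a^2 + a - 20)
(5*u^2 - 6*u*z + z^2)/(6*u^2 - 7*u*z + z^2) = (-5*u + z)/(-6*u + z)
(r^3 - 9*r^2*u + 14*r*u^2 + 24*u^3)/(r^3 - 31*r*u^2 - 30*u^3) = (r - 4*u)/(r + 5*u)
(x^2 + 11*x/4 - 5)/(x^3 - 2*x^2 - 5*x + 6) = (x^2 + 11*x/4 - 5)/(x^3 - 2*x^2 - 5*x + 6)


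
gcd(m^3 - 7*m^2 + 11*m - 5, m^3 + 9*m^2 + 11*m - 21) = m - 1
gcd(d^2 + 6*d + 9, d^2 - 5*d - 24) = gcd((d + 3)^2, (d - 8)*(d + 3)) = d + 3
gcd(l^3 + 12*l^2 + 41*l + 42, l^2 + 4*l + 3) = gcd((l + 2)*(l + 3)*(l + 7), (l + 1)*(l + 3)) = l + 3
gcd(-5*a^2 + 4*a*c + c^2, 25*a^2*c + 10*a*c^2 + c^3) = 5*a + c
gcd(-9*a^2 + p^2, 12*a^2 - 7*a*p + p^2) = -3*a + p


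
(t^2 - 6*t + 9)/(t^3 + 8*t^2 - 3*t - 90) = (t - 3)/(t^2 + 11*t + 30)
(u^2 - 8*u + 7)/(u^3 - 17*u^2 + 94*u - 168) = (u - 1)/(u^2 - 10*u + 24)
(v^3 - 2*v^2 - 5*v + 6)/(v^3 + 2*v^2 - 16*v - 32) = (v^2 - 4*v + 3)/(v^2 - 16)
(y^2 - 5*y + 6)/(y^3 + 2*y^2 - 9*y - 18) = (y - 2)/(y^2 + 5*y + 6)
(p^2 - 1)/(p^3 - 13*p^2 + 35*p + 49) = (p - 1)/(p^2 - 14*p + 49)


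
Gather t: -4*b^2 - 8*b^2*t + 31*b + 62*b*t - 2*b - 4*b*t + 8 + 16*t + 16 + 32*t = -4*b^2 + 29*b + t*(-8*b^2 + 58*b + 48) + 24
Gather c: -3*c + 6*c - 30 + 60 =3*c + 30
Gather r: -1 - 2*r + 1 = -2*r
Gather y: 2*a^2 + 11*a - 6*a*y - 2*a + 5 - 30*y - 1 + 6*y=2*a^2 + 9*a + y*(-6*a - 24) + 4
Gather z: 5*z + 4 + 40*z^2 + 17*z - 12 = 40*z^2 + 22*z - 8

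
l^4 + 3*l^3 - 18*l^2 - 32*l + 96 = (l - 3)*(l - 2)*(l + 4)^2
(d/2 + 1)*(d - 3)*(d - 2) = d^3/2 - 3*d^2/2 - 2*d + 6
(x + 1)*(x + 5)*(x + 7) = x^3 + 13*x^2 + 47*x + 35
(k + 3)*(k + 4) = k^2 + 7*k + 12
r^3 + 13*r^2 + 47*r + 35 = (r + 1)*(r + 5)*(r + 7)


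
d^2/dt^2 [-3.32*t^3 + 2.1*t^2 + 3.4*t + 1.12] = 4.2 - 19.92*t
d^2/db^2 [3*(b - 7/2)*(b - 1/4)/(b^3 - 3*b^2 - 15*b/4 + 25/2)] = 3*(32*b^4 - 200*b^3 + 408*b^2 - 2072*b + 131)/(16*b^7 - 64*b^6 - 168*b^5 + 808*b^4 + 545*b^3 - 3450*b^2 - 500*b + 5000)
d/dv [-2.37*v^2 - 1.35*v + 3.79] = -4.74*v - 1.35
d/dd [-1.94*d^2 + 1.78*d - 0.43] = 1.78 - 3.88*d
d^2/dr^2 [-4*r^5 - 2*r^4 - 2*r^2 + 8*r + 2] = -80*r^3 - 24*r^2 - 4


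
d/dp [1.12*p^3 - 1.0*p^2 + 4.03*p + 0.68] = 3.36*p^2 - 2.0*p + 4.03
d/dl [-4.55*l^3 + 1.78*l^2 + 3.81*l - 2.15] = -13.65*l^2 + 3.56*l + 3.81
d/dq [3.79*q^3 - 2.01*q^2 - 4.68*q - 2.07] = 11.37*q^2 - 4.02*q - 4.68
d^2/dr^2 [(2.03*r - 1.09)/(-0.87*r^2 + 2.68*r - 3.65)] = (-(1.74*r - 2.68)*(2.03*r - 1.09)*(3.48*r - 5.36) + (10.5966*r - 12.7774)*(0.87*r^2 - 2.68*r + 3.65))/(0.87*r^2 - 2.68*r + 3.65)^3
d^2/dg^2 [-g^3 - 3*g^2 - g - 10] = -6*g - 6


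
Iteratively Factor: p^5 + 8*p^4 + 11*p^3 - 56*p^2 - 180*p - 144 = (p + 2)*(p^4 + 6*p^3 - p^2 - 54*p - 72) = (p + 2)*(p + 3)*(p^3 + 3*p^2 - 10*p - 24) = (p - 3)*(p + 2)*(p + 3)*(p^2 + 6*p + 8) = (p - 3)*(p + 2)*(p + 3)*(p + 4)*(p + 2)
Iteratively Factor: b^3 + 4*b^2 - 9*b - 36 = (b + 4)*(b^2 - 9) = (b + 3)*(b + 4)*(b - 3)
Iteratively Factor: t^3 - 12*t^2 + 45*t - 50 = (t - 5)*(t^2 - 7*t + 10) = (t - 5)^2*(t - 2)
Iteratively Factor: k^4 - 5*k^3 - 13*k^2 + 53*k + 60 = (k - 5)*(k^3 - 13*k - 12) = (k - 5)*(k - 4)*(k^2 + 4*k + 3) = (k - 5)*(k - 4)*(k + 1)*(k + 3)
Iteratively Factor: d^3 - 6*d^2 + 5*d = (d)*(d^2 - 6*d + 5) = d*(d - 1)*(d - 5)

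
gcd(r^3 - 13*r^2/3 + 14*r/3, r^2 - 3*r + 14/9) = r - 7/3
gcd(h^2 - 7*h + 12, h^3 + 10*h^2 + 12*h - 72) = 1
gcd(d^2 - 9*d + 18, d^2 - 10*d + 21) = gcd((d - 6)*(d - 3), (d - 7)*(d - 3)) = d - 3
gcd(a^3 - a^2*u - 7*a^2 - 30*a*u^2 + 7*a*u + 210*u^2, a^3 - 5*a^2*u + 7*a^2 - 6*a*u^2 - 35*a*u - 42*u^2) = -a + 6*u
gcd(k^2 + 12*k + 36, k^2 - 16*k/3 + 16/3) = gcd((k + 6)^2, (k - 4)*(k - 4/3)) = 1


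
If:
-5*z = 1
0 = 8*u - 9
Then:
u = 9/8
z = -1/5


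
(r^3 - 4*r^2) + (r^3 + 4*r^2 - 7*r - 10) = 2*r^3 - 7*r - 10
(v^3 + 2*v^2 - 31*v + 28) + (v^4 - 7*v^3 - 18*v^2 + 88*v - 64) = v^4 - 6*v^3 - 16*v^2 + 57*v - 36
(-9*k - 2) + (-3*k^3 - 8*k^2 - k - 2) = -3*k^3 - 8*k^2 - 10*k - 4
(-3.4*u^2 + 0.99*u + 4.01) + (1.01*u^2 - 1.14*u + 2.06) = -2.39*u^2 - 0.15*u + 6.07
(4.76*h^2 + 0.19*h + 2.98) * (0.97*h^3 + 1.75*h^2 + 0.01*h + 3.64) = 4.6172*h^5 + 8.5143*h^4 + 3.2707*h^3 + 22.5433*h^2 + 0.7214*h + 10.8472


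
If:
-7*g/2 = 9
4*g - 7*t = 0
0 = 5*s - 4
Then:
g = -18/7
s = 4/5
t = -72/49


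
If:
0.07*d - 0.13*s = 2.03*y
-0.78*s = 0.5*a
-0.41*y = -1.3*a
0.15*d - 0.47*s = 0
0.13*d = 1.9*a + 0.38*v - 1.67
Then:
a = 0.00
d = 0.00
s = 0.00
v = 4.39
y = 0.00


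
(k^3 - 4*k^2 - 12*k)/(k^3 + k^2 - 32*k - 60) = k/(k + 5)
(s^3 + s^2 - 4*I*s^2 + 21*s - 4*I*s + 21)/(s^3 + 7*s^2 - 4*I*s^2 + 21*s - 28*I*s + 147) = (s + 1)/(s + 7)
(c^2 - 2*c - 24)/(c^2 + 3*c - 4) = (c - 6)/(c - 1)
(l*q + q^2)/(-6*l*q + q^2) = (l + q)/(-6*l + q)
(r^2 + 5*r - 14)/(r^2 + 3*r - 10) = (r + 7)/(r + 5)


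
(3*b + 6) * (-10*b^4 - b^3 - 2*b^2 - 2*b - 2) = -30*b^5 - 63*b^4 - 12*b^3 - 18*b^2 - 18*b - 12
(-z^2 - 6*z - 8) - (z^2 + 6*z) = -2*z^2 - 12*z - 8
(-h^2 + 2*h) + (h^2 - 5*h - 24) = -3*h - 24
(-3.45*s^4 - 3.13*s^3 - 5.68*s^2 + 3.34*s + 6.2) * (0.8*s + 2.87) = -2.76*s^5 - 12.4055*s^4 - 13.5271*s^3 - 13.6296*s^2 + 14.5458*s + 17.794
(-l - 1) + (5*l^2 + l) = 5*l^2 - 1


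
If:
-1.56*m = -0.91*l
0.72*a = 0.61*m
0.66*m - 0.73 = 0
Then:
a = 0.94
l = 1.90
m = 1.11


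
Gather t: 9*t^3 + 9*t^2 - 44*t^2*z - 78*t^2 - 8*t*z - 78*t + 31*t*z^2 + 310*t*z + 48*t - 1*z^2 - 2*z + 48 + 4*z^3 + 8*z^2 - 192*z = 9*t^3 + t^2*(-44*z - 69) + t*(31*z^2 + 302*z - 30) + 4*z^3 + 7*z^2 - 194*z + 48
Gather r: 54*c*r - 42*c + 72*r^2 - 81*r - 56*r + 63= -42*c + 72*r^2 + r*(54*c - 137) + 63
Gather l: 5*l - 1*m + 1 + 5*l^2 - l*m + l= 5*l^2 + l*(6 - m) - m + 1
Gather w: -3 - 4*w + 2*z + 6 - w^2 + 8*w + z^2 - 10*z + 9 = -w^2 + 4*w + z^2 - 8*z + 12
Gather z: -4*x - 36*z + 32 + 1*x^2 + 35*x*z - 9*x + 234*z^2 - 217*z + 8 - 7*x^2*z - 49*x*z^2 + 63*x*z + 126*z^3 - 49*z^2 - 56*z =x^2 - 13*x + 126*z^3 + z^2*(185 - 49*x) + z*(-7*x^2 + 98*x - 309) + 40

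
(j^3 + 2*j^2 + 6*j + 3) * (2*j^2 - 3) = 2*j^5 + 4*j^4 + 9*j^3 - 18*j - 9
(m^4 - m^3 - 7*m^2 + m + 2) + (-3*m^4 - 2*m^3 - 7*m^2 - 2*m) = -2*m^4 - 3*m^3 - 14*m^2 - m + 2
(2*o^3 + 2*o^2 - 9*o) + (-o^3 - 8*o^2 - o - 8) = o^3 - 6*o^2 - 10*o - 8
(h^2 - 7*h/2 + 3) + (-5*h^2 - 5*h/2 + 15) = -4*h^2 - 6*h + 18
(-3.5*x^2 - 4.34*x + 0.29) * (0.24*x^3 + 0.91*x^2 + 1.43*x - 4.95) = -0.84*x^5 - 4.2266*x^4 - 8.8848*x^3 + 11.3827*x^2 + 21.8977*x - 1.4355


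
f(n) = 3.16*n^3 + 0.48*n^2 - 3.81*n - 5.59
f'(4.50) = 192.48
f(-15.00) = -10505.44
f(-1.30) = -6.77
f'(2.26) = 46.78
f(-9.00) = -2236.06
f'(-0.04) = -3.83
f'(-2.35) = 46.29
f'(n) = 9.48*n^2 + 0.96*n - 3.81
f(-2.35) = -35.00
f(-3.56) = -128.52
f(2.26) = 24.73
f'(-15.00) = 2114.79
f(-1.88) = -17.73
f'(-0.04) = -3.83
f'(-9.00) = 755.43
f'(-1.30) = 10.96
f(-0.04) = -5.44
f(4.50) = 274.94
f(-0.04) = -5.44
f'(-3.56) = 112.92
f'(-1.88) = 27.89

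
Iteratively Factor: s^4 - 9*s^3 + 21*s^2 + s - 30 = (s - 5)*(s^3 - 4*s^2 + s + 6) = (s - 5)*(s + 1)*(s^2 - 5*s + 6) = (s - 5)*(s - 2)*(s + 1)*(s - 3)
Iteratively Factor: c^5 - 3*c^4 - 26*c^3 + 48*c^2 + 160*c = (c - 5)*(c^4 + 2*c^3 - 16*c^2 - 32*c) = (c - 5)*(c + 4)*(c^3 - 2*c^2 - 8*c) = c*(c - 5)*(c + 4)*(c^2 - 2*c - 8) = c*(c - 5)*(c + 2)*(c + 4)*(c - 4)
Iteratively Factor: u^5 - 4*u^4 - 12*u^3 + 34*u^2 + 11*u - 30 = (u + 1)*(u^4 - 5*u^3 - 7*u^2 + 41*u - 30) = (u - 5)*(u + 1)*(u^3 - 7*u + 6) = (u - 5)*(u + 1)*(u + 3)*(u^2 - 3*u + 2) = (u - 5)*(u - 2)*(u + 1)*(u + 3)*(u - 1)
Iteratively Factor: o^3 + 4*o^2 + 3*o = (o)*(o^2 + 4*o + 3) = o*(o + 1)*(o + 3)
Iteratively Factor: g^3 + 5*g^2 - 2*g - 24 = (g + 4)*(g^2 + g - 6) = (g - 2)*(g + 4)*(g + 3)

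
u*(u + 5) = u^2 + 5*u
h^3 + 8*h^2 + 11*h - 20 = (h - 1)*(h + 4)*(h + 5)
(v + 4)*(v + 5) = v^2 + 9*v + 20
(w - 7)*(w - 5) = w^2 - 12*w + 35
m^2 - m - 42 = (m - 7)*(m + 6)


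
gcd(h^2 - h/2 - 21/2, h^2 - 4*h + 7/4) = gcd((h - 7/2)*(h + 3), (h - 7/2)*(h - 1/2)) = h - 7/2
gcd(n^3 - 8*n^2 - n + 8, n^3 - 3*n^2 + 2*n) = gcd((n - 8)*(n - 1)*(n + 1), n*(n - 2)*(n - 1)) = n - 1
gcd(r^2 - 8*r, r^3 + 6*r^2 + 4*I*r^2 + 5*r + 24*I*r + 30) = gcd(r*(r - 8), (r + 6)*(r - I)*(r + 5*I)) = 1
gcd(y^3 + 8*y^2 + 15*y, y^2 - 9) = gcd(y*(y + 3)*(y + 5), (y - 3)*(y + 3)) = y + 3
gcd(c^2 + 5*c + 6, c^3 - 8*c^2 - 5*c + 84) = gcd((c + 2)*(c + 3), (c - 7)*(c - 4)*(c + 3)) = c + 3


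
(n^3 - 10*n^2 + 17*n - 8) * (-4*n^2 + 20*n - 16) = -4*n^5 + 60*n^4 - 284*n^3 + 532*n^2 - 432*n + 128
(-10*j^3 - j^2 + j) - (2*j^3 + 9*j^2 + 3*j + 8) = -12*j^3 - 10*j^2 - 2*j - 8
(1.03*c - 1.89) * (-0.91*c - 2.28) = -0.9373*c^2 - 0.6285*c + 4.3092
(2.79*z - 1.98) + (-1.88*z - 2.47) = 0.91*z - 4.45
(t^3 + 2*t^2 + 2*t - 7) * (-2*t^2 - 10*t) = -2*t^5 - 14*t^4 - 24*t^3 - 6*t^2 + 70*t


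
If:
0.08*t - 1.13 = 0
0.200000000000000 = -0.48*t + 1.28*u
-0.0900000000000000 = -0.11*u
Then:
No Solution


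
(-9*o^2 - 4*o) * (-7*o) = 63*o^3 + 28*o^2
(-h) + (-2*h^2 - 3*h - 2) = -2*h^2 - 4*h - 2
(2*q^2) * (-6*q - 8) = -12*q^3 - 16*q^2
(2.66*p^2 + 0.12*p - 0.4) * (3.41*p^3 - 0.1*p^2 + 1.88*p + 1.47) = 9.0706*p^5 + 0.1432*p^4 + 3.6248*p^3 + 4.1758*p^2 - 0.5756*p - 0.588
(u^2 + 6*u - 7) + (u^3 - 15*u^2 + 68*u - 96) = u^3 - 14*u^2 + 74*u - 103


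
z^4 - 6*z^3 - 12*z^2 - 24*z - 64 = (z - 8)*(z + 2)*(z - 2*I)*(z + 2*I)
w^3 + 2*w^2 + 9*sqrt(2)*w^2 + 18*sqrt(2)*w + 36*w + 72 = (w + 2)*(w + 3*sqrt(2))*(w + 6*sqrt(2))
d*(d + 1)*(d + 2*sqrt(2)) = d^3 + d^2 + 2*sqrt(2)*d^2 + 2*sqrt(2)*d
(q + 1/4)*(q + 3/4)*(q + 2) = q^3 + 3*q^2 + 35*q/16 + 3/8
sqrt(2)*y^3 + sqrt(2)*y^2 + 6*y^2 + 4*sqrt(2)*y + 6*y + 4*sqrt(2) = (y + sqrt(2))*(y + 2*sqrt(2))*(sqrt(2)*y + sqrt(2))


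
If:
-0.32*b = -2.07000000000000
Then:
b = 6.47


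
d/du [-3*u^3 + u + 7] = 1 - 9*u^2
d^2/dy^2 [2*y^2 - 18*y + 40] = 4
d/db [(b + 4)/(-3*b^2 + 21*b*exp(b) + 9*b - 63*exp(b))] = (-b^2 + 7*b*exp(b) + 3*b - (b + 4)*(7*b*exp(b) - 2*b - 14*exp(b) + 3) - 21*exp(b))/(3*(b^2 - 7*b*exp(b) - 3*b + 21*exp(b))^2)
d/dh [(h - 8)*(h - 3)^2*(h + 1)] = 4*h^3 - 39*h^2 + 86*h - 15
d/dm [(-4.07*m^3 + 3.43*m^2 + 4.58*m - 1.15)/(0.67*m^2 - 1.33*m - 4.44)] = (-2.7269*m^4 + 10.8262*m^3 + 46.5819*m^2 - 28.9174*m - 21.8647)/(0.4489*m^4 - 1.7822*m^3 - 4.1807*m^2 + 11.8104*m + 19.7136)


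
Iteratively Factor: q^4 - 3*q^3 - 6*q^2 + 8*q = (q - 4)*(q^3 + q^2 - 2*q) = q*(q - 4)*(q^2 + q - 2) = q*(q - 4)*(q - 1)*(q + 2)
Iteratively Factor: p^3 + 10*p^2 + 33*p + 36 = (p + 3)*(p^2 + 7*p + 12) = (p + 3)*(p + 4)*(p + 3)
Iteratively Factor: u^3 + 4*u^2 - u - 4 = (u + 4)*(u^2 - 1) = (u - 1)*(u + 4)*(u + 1)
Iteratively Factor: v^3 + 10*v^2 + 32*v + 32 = (v + 2)*(v^2 + 8*v + 16) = (v + 2)*(v + 4)*(v + 4)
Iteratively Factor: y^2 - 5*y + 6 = (y - 2)*(y - 3)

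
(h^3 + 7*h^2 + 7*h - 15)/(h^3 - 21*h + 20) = (h + 3)/(h - 4)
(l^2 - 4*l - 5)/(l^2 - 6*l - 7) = (l - 5)/(l - 7)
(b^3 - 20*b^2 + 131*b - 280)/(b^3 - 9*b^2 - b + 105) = (b - 8)/(b + 3)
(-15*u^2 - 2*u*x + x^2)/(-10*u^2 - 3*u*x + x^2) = (3*u + x)/(2*u + x)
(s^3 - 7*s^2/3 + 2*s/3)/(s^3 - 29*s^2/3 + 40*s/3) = (3*s^2 - 7*s + 2)/(3*s^2 - 29*s + 40)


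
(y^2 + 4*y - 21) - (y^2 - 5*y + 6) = 9*y - 27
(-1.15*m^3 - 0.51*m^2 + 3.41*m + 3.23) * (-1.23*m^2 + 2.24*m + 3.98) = 1.4145*m^5 - 1.9487*m^4 - 9.9137*m^3 + 1.6357*m^2 + 20.807*m + 12.8554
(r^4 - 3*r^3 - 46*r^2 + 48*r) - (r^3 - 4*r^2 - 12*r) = r^4 - 4*r^3 - 42*r^2 + 60*r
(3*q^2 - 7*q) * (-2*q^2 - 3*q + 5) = -6*q^4 + 5*q^3 + 36*q^2 - 35*q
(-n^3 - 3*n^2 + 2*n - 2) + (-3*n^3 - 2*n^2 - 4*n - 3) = -4*n^3 - 5*n^2 - 2*n - 5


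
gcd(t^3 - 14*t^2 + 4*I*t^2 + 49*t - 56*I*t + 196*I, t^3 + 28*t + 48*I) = t + 4*I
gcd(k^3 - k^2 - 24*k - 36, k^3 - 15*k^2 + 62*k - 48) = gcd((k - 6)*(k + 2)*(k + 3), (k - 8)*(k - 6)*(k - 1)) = k - 6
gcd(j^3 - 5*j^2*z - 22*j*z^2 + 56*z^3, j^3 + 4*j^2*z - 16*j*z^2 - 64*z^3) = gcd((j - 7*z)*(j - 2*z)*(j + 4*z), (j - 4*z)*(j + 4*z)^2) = j + 4*z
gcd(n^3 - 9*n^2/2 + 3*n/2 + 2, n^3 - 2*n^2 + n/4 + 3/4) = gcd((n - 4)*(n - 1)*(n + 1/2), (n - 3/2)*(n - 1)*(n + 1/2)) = n^2 - n/2 - 1/2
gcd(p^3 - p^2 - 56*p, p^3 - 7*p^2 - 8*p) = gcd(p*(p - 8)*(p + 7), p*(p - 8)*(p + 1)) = p^2 - 8*p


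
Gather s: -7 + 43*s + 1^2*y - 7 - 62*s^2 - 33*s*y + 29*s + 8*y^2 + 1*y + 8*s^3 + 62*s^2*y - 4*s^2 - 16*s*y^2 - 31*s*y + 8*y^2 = 8*s^3 + s^2*(62*y - 66) + s*(-16*y^2 - 64*y + 72) + 16*y^2 + 2*y - 14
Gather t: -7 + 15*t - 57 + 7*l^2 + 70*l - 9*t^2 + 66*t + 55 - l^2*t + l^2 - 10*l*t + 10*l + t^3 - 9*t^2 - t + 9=8*l^2 + 80*l + t^3 - 18*t^2 + t*(-l^2 - 10*l + 80)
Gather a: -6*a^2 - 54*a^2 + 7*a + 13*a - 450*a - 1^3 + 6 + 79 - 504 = -60*a^2 - 430*a - 420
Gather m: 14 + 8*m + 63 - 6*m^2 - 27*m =-6*m^2 - 19*m + 77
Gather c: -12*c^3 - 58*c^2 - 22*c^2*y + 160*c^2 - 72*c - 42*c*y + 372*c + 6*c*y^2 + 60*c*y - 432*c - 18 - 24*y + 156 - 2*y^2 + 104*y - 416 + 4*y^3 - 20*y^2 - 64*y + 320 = -12*c^3 + c^2*(102 - 22*y) + c*(6*y^2 + 18*y - 132) + 4*y^3 - 22*y^2 + 16*y + 42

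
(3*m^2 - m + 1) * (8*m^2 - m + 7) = 24*m^4 - 11*m^3 + 30*m^2 - 8*m + 7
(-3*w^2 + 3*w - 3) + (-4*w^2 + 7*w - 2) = -7*w^2 + 10*w - 5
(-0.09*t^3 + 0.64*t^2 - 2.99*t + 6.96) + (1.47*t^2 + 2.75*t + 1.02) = -0.09*t^3 + 2.11*t^2 - 0.24*t + 7.98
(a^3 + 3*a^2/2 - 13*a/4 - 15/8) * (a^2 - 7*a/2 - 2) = a^5 - 2*a^4 - 21*a^3/2 + 13*a^2/2 + 209*a/16 + 15/4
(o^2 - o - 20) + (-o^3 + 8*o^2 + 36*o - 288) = -o^3 + 9*o^2 + 35*o - 308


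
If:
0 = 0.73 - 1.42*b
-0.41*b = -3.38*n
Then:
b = 0.51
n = 0.06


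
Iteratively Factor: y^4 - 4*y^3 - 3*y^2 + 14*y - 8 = (y - 1)*(y^3 - 3*y^2 - 6*y + 8) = (y - 4)*(y - 1)*(y^2 + y - 2) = (y - 4)*(y - 1)*(y + 2)*(y - 1)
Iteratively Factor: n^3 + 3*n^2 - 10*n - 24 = (n - 3)*(n^2 + 6*n + 8) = (n - 3)*(n + 4)*(n + 2)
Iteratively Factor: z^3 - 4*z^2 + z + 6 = (z - 2)*(z^2 - 2*z - 3) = (z - 3)*(z - 2)*(z + 1)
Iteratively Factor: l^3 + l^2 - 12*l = (l)*(l^2 + l - 12) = l*(l - 3)*(l + 4)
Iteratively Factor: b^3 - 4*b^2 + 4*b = (b - 2)*(b^2 - 2*b) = b*(b - 2)*(b - 2)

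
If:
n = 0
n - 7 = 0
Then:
No Solution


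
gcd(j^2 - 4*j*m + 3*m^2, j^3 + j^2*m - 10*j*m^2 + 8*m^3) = j - m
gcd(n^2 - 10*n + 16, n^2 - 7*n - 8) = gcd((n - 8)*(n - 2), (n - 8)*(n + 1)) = n - 8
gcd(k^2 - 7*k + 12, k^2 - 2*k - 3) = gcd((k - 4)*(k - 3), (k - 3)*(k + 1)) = k - 3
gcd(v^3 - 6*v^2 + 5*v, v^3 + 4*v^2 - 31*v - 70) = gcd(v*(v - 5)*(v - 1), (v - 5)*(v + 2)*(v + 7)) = v - 5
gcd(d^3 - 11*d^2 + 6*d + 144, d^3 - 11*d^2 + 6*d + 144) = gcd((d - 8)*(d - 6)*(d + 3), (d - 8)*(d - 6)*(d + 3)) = d^3 - 11*d^2 + 6*d + 144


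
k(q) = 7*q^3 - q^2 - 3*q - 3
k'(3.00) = 180.00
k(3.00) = 168.00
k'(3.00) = 180.00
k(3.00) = 168.00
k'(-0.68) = 8.07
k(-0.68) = -3.62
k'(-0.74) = 9.98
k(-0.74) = -4.16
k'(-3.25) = 225.31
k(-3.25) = -244.11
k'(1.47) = 39.44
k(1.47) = 12.66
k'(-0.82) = 12.76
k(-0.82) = -5.07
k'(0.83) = 9.81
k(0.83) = -2.18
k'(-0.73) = 9.65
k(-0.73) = -4.07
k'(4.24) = 366.05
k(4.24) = 499.88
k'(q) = 21*q^2 - 2*q - 3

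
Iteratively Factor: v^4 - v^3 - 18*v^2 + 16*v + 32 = (v - 2)*(v^3 + v^2 - 16*v - 16) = (v - 2)*(v + 4)*(v^2 - 3*v - 4) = (v - 4)*(v - 2)*(v + 4)*(v + 1)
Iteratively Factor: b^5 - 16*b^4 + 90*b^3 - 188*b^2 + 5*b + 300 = (b - 5)*(b^4 - 11*b^3 + 35*b^2 - 13*b - 60) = (b - 5)*(b - 3)*(b^3 - 8*b^2 + 11*b + 20) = (b - 5)*(b - 4)*(b - 3)*(b^2 - 4*b - 5) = (b - 5)*(b - 4)*(b - 3)*(b + 1)*(b - 5)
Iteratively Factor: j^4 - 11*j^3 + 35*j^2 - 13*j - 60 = (j + 1)*(j^3 - 12*j^2 + 47*j - 60) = (j - 4)*(j + 1)*(j^2 - 8*j + 15) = (j - 4)*(j - 3)*(j + 1)*(j - 5)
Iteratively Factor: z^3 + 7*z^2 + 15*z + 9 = (z + 3)*(z^2 + 4*z + 3) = (z + 3)^2*(z + 1)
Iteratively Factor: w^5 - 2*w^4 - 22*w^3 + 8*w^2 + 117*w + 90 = (w + 1)*(w^4 - 3*w^3 - 19*w^2 + 27*w + 90) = (w - 5)*(w + 1)*(w^3 + 2*w^2 - 9*w - 18) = (w - 5)*(w - 3)*(w + 1)*(w^2 + 5*w + 6) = (w - 5)*(w - 3)*(w + 1)*(w + 3)*(w + 2)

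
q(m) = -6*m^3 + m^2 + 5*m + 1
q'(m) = -18*m^2 + 2*m + 5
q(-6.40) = 1582.82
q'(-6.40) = -745.08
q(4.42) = -475.47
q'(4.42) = -337.82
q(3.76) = -285.01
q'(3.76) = -241.96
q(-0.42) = -0.48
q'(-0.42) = 0.98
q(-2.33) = 70.67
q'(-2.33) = -97.38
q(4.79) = -611.52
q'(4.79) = -398.41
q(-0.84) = 1.06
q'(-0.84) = -9.38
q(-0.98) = 2.71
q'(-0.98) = -14.25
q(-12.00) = 10453.00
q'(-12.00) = -2611.00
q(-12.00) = 10453.00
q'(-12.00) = -2611.00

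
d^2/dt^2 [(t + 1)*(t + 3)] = 2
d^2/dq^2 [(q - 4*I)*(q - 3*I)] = 2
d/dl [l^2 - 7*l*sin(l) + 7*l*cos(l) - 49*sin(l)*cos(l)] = -7*sqrt(2)*l*sin(l + pi/4) + 2*l - 49*cos(2*l) + 7*sqrt(2)*cos(l + pi/4)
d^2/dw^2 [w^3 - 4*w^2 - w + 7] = 6*w - 8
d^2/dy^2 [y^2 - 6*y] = 2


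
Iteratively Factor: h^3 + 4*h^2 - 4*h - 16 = (h + 2)*(h^2 + 2*h - 8) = (h - 2)*(h + 2)*(h + 4)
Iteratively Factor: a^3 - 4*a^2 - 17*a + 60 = (a - 3)*(a^2 - a - 20) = (a - 5)*(a - 3)*(a + 4)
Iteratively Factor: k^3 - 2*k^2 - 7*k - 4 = (k + 1)*(k^2 - 3*k - 4) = (k + 1)^2*(k - 4)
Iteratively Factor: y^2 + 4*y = (y)*(y + 4)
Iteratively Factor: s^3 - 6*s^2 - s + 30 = (s - 3)*(s^2 - 3*s - 10) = (s - 3)*(s + 2)*(s - 5)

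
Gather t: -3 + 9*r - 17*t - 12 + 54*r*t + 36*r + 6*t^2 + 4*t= 45*r + 6*t^2 + t*(54*r - 13) - 15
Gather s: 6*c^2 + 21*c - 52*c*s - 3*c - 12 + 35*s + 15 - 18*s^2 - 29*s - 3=6*c^2 + 18*c - 18*s^2 + s*(6 - 52*c)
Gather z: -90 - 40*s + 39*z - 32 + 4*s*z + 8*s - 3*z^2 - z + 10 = -32*s - 3*z^2 + z*(4*s + 38) - 112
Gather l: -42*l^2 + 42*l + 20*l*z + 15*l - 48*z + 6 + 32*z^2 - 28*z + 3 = -42*l^2 + l*(20*z + 57) + 32*z^2 - 76*z + 9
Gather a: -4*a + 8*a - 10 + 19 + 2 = 4*a + 11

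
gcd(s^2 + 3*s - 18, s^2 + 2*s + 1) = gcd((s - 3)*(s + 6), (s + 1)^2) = 1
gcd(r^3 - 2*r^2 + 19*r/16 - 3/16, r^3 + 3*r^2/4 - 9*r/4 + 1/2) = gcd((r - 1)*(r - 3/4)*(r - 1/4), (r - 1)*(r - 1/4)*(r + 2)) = r^2 - 5*r/4 + 1/4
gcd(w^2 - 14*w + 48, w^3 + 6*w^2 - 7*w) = 1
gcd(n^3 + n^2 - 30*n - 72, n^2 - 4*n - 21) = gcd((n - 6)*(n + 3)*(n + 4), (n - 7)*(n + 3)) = n + 3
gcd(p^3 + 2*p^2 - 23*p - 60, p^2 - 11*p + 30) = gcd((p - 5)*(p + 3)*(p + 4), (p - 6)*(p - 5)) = p - 5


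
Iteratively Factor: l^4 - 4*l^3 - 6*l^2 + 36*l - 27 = (l - 3)*(l^3 - l^2 - 9*l + 9) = (l - 3)^2*(l^2 + 2*l - 3) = (l - 3)^2*(l - 1)*(l + 3)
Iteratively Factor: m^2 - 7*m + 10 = (m - 5)*(m - 2)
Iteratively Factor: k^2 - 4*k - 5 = (k - 5)*(k + 1)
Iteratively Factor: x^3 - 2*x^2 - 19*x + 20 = (x + 4)*(x^2 - 6*x + 5) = (x - 5)*(x + 4)*(x - 1)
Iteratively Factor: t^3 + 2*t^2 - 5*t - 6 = (t + 3)*(t^2 - t - 2) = (t + 1)*(t + 3)*(t - 2)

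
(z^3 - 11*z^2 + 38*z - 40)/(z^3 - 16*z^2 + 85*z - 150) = (z^2 - 6*z + 8)/(z^2 - 11*z + 30)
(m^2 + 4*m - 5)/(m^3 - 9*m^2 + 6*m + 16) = (m^2 + 4*m - 5)/(m^3 - 9*m^2 + 6*m + 16)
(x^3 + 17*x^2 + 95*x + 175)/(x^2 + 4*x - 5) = (x^2 + 12*x + 35)/(x - 1)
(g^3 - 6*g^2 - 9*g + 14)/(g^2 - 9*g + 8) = (g^2 - 5*g - 14)/(g - 8)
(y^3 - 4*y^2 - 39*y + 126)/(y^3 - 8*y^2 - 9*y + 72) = (y^2 - y - 42)/(y^2 - 5*y - 24)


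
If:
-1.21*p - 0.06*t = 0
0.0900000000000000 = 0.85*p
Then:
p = 0.11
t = -2.14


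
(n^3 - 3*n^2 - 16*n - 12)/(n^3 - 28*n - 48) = (n + 1)/(n + 4)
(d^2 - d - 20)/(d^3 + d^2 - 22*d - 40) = 1/(d + 2)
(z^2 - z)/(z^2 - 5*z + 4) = z/(z - 4)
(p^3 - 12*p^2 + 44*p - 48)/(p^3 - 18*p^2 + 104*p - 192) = (p - 2)/(p - 8)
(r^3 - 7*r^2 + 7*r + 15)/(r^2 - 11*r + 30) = (r^2 - 2*r - 3)/(r - 6)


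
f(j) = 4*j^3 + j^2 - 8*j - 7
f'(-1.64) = 21.00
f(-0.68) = -2.36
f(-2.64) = -52.51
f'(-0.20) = -7.92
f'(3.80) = 172.88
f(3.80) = 196.53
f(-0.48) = -3.37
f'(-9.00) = 946.00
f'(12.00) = 1744.00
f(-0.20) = -5.39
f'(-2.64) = 70.36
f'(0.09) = -7.72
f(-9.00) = -2770.00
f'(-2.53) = 63.75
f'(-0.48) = -6.20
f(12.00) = 6953.00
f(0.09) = -7.71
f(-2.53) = -45.14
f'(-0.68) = -3.81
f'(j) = 12*j^2 + 2*j - 8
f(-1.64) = -8.83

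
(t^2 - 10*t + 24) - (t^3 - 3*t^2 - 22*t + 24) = -t^3 + 4*t^2 + 12*t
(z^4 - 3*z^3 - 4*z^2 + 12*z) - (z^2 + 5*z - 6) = z^4 - 3*z^3 - 5*z^2 + 7*z + 6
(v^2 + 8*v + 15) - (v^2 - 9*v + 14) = 17*v + 1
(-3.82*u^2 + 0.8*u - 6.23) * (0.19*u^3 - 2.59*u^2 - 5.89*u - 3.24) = -0.7258*u^5 + 10.0458*u^4 + 19.2441*u^3 + 23.8005*u^2 + 34.1027*u + 20.1852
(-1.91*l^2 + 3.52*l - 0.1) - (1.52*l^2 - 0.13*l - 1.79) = -3.43*l^2 + 3.65*l + 1.69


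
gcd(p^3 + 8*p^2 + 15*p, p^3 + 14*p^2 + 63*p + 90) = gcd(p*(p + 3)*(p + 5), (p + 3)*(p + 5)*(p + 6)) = p^2 + 8*p + 15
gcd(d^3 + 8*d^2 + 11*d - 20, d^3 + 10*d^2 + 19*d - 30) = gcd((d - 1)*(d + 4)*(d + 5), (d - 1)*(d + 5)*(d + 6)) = d^2 + 4*d - 5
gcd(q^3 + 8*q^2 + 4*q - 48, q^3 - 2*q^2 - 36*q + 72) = q^2 + 4*q - 12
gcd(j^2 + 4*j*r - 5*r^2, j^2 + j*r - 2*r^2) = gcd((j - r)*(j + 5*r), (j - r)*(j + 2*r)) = -j + r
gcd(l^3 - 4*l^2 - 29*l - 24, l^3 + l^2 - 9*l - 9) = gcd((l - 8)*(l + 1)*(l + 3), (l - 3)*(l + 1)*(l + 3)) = l^2 + 4*l + 3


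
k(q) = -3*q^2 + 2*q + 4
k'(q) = 2 - 6*q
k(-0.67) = 1.31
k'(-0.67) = 6.02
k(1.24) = 1.87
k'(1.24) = -5.44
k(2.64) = -11.63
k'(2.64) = -13.84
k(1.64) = -0.79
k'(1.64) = -7.84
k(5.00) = -61.00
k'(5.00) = -28.00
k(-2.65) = -22.37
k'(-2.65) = 17.90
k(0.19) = 4.27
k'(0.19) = 0.86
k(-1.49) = -5.64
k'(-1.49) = 10.94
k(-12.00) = -452.00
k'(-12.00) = 74.00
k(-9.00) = -257.00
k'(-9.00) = 56.00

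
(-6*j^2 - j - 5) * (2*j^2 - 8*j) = -12*j^4 + 46*j^3 - 2*j^2 + 40*j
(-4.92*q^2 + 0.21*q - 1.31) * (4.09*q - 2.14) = -20.1228*q^3 + 11.3877*q^2 - 5.8073*q + 2.8034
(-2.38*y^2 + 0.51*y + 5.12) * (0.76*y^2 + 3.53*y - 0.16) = -1.8088*y^4 - 8.0138*y^3 + 6.0723*y^2 + 17.992*y - 0.8192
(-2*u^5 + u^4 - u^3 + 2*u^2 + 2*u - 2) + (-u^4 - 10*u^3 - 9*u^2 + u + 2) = -2*u^5 - 11*u^3 - 7*u^2 + 3*u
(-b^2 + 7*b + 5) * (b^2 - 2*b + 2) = -b^4 + 9*b^3 - 11*b^2 + 4*b + 10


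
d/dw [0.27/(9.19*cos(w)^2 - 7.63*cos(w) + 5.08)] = (4.9626*cos(w) - 2.0601)*sin(w)/(9.19*cos(w)^2 - 7.63*cos(w) + 5.08)^2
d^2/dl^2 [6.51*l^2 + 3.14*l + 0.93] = 13.0200000000000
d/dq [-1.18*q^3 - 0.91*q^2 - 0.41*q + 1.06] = -3.54*q^2 - 1.82*q - 0.41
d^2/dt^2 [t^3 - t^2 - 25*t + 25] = 6*t - 2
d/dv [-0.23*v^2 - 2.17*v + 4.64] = -0.46*v - 2.17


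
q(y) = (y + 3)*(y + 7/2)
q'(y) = 2*y + 13/2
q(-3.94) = 0.41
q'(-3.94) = -1.38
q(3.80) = 49.64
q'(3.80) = 14.10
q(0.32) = 12.68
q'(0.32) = 7.14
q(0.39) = 13.19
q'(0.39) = 7.28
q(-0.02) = 10.37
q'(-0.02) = 6.46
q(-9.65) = 40.90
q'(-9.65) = -12.80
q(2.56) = 33.69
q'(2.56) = 11.62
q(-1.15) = 4.35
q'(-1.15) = 4.20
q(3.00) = 39.00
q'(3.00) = 12.50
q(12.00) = 232.50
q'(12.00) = 30.50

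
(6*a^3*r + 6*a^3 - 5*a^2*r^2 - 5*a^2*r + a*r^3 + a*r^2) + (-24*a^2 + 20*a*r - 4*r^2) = 6*a^3*r + 6*a^3 - 5*a^2*r^2 - 5*a^2*r - 24*a^2 + a*r^3 + a*r^2 + 20*a*r - 4*r^2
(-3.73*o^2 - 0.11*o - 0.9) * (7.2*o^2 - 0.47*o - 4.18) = -26.856*o^4 + 0.9611*o^3 + 9.1631*o^2 + 0.8828*o + 3.762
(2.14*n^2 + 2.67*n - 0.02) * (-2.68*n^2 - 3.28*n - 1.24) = -5.7352*n^4 - 14.1748*n^3 - 11.3576*n^2 - 3.2452*n + 0.0248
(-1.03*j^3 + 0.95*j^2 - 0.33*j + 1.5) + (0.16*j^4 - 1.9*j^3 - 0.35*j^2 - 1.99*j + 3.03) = 0.16*j^4 - 2.93*j^3 + 0.6*j^2 - 2.32*j + 4.53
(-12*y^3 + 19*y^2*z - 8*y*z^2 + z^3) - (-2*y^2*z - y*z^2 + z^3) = -12*y^3 + 21*y^2*z - 7*y*z^2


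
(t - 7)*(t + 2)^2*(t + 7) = t^4 + 4*t^3 - 45*t^2 - 196*t - 196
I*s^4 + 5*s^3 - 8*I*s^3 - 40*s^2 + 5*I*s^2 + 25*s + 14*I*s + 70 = (s - 7)*(s - 2)*(s - 5*I)*(I*s + I)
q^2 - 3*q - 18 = (q - 6)*(q + 3)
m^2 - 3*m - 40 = (m - 8)*(m + 5)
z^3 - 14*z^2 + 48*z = z*(z - 8)*(z - 6)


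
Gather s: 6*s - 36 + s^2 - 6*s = s^2 - 36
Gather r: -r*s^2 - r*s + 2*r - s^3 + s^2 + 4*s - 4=r*(-s^2 - s + 2) - s^3 + s^2 + 4*s - 4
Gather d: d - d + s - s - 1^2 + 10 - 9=0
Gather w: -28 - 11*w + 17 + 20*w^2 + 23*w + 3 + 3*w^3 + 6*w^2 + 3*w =3*w^3 + 26*w^2 + 15*w - 8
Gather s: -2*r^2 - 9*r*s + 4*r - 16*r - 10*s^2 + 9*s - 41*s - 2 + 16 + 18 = -2*r^2 - 12*r - 10*s^2 + s*(-9*r - 32) + 32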